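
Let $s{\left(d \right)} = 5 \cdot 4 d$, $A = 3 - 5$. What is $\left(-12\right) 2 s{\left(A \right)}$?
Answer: $960$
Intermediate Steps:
$A = -2$ ($A = 3 - 5 = -2$)
$s{\left(d \right)} = 20 d$
$\left(-12\right) 2 s{\left(A \right)} = \left(-12\right) 2 \cdot 20 \left(-2\right) = \left(-24\right) \left(-40\right) = 960$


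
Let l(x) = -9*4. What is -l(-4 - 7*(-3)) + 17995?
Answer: 18031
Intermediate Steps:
l(x) = -36
-l(-4 - 7*(-3)) + 17995 = -1*(-36) + 17995 = 36 + 17995 = 18031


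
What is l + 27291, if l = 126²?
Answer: 43167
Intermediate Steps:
l = 15876
l + 27291 = 15876 + 27291 = 43167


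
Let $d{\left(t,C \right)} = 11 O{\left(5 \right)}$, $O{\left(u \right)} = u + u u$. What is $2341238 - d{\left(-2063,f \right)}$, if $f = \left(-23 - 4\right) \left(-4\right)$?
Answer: $2340908$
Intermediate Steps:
$O{\left(u \right)} = u + u^{2}$
$f = 108$ ($f = \left(-23 - 4\right) \left(-4\right) = \left(-27\right) \left(-4\right) = 108$)
$d{\left(t,C \right)} = 330$ ($d{\left(t,C \right)} = 11 \cdot 5 \left(1 + 5\right) = 11 \cdot 5 \cdot 6 = 11 \cdot 30 = 330$)
$2341238 - d{\left(-2063,f \right)} = 2341238 - 330 = 2340908$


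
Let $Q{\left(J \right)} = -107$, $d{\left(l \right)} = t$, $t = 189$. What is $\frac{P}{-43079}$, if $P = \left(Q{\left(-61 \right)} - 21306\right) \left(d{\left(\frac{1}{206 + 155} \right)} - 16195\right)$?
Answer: $- \frac{14901586}{1873} \approx -7956.0$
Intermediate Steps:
$d{\left(l \right)} = 189$
$P = 342736478$ ($P = \left(-107 - 21306\right) \left(189 - 16195\right) = \left(-21413\right) \left(-16006\right) = 342736478$)
$\frac{P}{-43079} = \frac{342736478}{-43079} = 342736478 \left(- \frac{1}{43079}\right) = - \frac{14901586}{1873}$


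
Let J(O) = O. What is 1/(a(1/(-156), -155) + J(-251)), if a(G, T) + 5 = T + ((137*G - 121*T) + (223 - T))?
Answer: 156/2920495 ≈ 5.3416e-5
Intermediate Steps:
a(G, T) = 218 - 121*T + 137*G (a(G, T) = -5 + (T + ((137*G - 121*T) + (223 - T))) = -5 + (T + ((-121*T + 137*G) + (223 - T))) = -5 + (T + (223 - 122*T + 137*G)) = -5 + (223 - 121*T + 137*G) = 218 - 121*T + 137*G)
1/(a(1/(-156), -155) + J(-251)) = 1/((218 - 121*(-155) + 137/(-156)) - 251) = 1/((218 + 18755 + 137*(-1/156)) - 251) = 1/((218 + 18755 - 137/156) - 251) = 1/(2959651/156 - 251) = 1/(2920495/156) = 156/2920495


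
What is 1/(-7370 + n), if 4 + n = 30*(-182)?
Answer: -1/12834 ≈ -7.7918e-5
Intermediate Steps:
n = -5464 (n = -4 + 30*(-182) = -4 - 5460 = -5464)
1/(-7370 + n) = 1/(-7370 - 5464) = 1/(-12834) = -1/12834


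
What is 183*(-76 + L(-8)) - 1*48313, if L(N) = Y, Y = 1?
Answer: -62038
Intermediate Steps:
L(N) = 1
183*(-76 + L(-8)) - 1*48313 = 183*(-76 + 1) - 1*48313 = 183*(-75) - 48313 = -13725 - 48313 = -62038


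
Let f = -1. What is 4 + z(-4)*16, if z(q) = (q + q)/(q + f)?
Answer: 148/5 ≈ 29.600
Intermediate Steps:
z(q) = 2*q/(-1 + q) (z(q) = (q + q)/(q - 1) = (2*q)/(-1 + q) = 2*q/(-1 + q))
4 + z(-4)*16 = 4 + (2*(-4)/(-1 - 4))*16 = 4 + (2*(-4)/(-5))*16 = 4 + (2*(-4)*(-⅕))*16 = 4 + (8/5)*16 = 4 + 128/5 = 148/5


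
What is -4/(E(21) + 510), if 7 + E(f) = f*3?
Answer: -2/283 ≈ -0.0070671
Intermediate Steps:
E(f) = -7 + 3*f (E(f) = -7 + f*3 = -7 + 3*f)
-4/(E(21) + 510) = -4/((-7 + 3*21) + 510) = -4/((-7 + 63) + 510) = -4/(56 + 510) = -4/566 = -4*1/566 = -2/283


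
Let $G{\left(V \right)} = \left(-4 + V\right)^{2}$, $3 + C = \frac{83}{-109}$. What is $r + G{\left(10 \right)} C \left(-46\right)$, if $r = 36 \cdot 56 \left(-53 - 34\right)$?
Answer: $- \frac{18438768}{109} \approx -1.6916 \cdot 10^{5}$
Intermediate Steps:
$C = - \frac{410}{109}$ ($C = -3 + \frac{83}{-109} = -3 + 83 \left(- \frac{1}{109}\right) = -3 - \frac{83}{109} = - \frac{410}{109} \approx -3.7615$)
$r = -175392$ ($r = 2016 \left(-53 - 34\right) = 2016 \left(-87\right) = -175392$)
$r + G{\left(10 \right)} C \left(-46\right) = -175392 + \left(-4 + 10\right)^{2} \left(- \frac{410}{109}\right) \left(-46\right) = -175392 + 6^{2} \left(- \frac{410}{109}\right) \left(-46\right) = -175392 + 36 \left(- \frac{410}{109}\right) \left(-46\right) = -175392 - - \frac{678960}{109} = -175392 + \frac{678960}{109} = - \frac{18438768}{109}$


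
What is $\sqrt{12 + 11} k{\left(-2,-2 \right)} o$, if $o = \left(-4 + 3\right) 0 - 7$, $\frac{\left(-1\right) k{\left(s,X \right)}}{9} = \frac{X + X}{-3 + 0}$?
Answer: $84 \sqrt{23} \approx 402.85$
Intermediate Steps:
$k{\left(s,X \right)} = 6 X$ ($k{\left(s,X \right)} = - 9 \frac{X + X}{-3 + 0} = - 9 \frac{2 X}{-3} = - 9 \cdot 2 X \left(- \frac{1}{3}\right) = - 9 \left(- \frac{2 X}{3}\right) = 6 X$)
$o = -7$ ($o = \left(-1\right) 0 - 7 = 0 - 7 = -7$)
$\sqrt{12 + 11} k{\left(-2,-2 \right)} o = \sqrt{12 + 11} \cdot 6 \left(-2\right) \left(-7\right) = \sqrt{23} \left(-12\right) \left(-7\right) = - 12 \sqrt{23} \left(-7\right) = 84 \sqrt{23}$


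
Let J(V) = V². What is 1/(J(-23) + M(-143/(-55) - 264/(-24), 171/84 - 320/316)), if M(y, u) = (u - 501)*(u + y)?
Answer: -24464720/165924400839 ≈ -0.00014744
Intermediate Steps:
M(y, u) = (-501 + u)*(u + y)
1/(J(-23) + M(-143/(-55) - 264/(-24), 171/84 - 320/316)) = 1/((-23)² + ((171/84 - 320/316)² - 501*(171/84 - 320/316) - 501*(-143/(-55) - 264/(-24)) + (171/84 - 320/316)*(-143/(-55) - 264/(-24)))) = 1/(529 + ((171*(1/84) - 320*1/316)² - 501*(171*(1/84) - 320*1/316) - 501*(-143*(-1/55) - 264*(-1/24)) + (171*(1/84) - 320*1/316)*(-143*(-1/55) - 264*(-1/24)))) = 1/(529 + ((57/28 - 80/79)² - 501*(57/28 - 80/79) - 501*(13/5 + 11) + (57/28 - 80/79)*(13/5 + 11))) = 1/(529 + ((2263/2212)² - 501*2263/2212 - 501*68/5 + (2263/2212)*(68/5))) = 1/(529 + (5121169/4892944 - 1133763/2212 - 34068/5 + 38471/2765)) = 1/(529 - 178866237719/24464720) = 1/(-165924400839/24464720) = -24464720/165924400839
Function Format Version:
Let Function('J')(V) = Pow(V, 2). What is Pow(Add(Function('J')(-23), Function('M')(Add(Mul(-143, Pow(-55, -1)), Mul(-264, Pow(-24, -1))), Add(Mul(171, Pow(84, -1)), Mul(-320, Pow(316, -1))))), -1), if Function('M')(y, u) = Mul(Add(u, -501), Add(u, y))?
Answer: Rational(-24464720, 165924400839) ≈ -0.00014744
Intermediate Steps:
Function('M')(y, u) = Mul(Add(-501, u), Add(u, y))
Pow(Add(Function('J')(-23), Function('M')(Add(Mul(-143, Pow(-55, -1)), Mul(-264, Pow(-24, -1))), Add(Mul(171, Pow(84, -1)), Mul(-320, Pow(316, -1))))), -1) = Pow(Add(Pow(-23, 2), Add(Pow(Add(Mul(171, Pow(84, -1)), Mul(-320, Pow(316, -1))), 2), Mul(-501, Add(Mul(171, Pow(84, -1)), Mul(-320, Pow(316, -1)))), Mul(-501, Add(Mul(-143, Pow(-55, -1)), Mul(-264, Pow(-24, -1)))), Mul(Add(Mul(171, Pow(84, -1)), Mul(-320, Pow(316, -1))), Add(Mul(-143, Pow(-55, -1)), Mul(-264, Pow(-24, -1)))))), -1) = Pow(Add(529, Add(Pow(Add(Mul(171, Rational(1, 84)), Mul(-320, Rational(1, 316))), 2), Mul(-501, Add(Mul(171, Rational(1, 84)), Mul(-320, Rational(1, 316)))), Mul(-501, Add(Mul(-143, Rational(-1, 55)), Mul(-264, Rational(-1, 24)))), Mul(Add(Mul(171, Rational(1, 84)), Mul(-320, Rational(1, 316))), Add(Mul(-143, Rational(-1, 55)), Mul(-264, Rational(-1, 24)))))), -1) = Pow(Add(529, Add(Pow(Add(Rational(57, 28), Rational(-80, 79)), 2), Mul(-501, Add(Rational(57, 28), Rational(-80, 79))), Mul(-501, Add(Rational(13, 5), 11)), Mul(Add(Rational(57, 28), Rational(-80, 79)), Add(Rational(13, 5), 11)))), -1) = Pow(Add(529, Add(Pow(Rational(2263, 2212), 2), Mul(-501, Rational(2263, 2212)), Mul(-501, Rational(68, 5)), Mul(Rational(2263, 2212), Rational(68, 5)))), -1) = Pow(Add(529, Add(Rational(5121169, 4892944), Rational(-1133763, 2212), Rational(-34068, 5), Rational(38471, 2765))), -1) = Pow(Add(529, Rational(-178866237719, 24464720)), -1) = Pow(Rational(-165924400839, 24464720), -1) = Rational(-24464720, 165924400839)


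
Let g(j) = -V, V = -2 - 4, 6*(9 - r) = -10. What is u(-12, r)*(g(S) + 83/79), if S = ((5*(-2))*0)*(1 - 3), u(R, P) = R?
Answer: -6684/79 ≈ -84.608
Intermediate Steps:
r = 32/3 (r = 9 - 1/6*(-10) = 9 + 5/3 = 32/3 ≈ 10.667)
V = -6
S = 0 (S = -10*0*(-2) = 0*(-2) = 0)
g(j) = 6 (g(j) = -1*(-6) = 6)
u(-12, r)*(g(S) + 83/79) = -12*(6 + 83/79) = -12*557/79 = -6684/79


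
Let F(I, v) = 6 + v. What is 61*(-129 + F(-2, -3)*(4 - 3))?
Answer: -7686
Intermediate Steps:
61*(-129 + F(-2, -3)*(4 - 3)) = 61*(-129 + (6 - 3)*(4 - 3)) = 61*(-129 + 3*1) = 61*(-129 + 3) = 61*(-126) = -7686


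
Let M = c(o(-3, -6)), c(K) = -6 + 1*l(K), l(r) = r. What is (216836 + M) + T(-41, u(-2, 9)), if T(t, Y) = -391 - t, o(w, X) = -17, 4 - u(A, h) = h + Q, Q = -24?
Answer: 216463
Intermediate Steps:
u(A, h) = 28 - h (u(A, h) = 4 - (h - 24) = 4 - (-24 + h) = 4 + (24 - h) = 28 - h)
c(K) = -6 + K (c(K) = -6 + 1*K = -6 + K)
M = -23 (M = -6 - 17 = -23)
(216836 + M) + T(-41, u(-2, 9)) = (216836 - 23) + (-391 - 1*(-41)) = 216813 + (-391 + 41) = 216813 - 350 = 216463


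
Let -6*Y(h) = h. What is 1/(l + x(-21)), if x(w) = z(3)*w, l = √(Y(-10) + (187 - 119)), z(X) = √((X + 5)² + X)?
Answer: 3/(√627 - 63*√67) ≈ -0.0061145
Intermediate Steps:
Y(h) = -h/6
z(X) = √(X + (5 + X)²) (z(X) = √((5 + X)² + X) = √(X + (5 + X)²))
l = √627/3 (l = √(-⅙*(-10) + (187 - 119)) = √(5/3 + 68) = √(209/3) = √627/3 ≈ 8.3466)
x(w) = w*√67 (x(w) = √(3 + (5 + 3)²)*w = √(3 + 8²)*w = √(3 + 64)*w = √67*w = w*√67)
1/(l + x(-21)) = 1/(√627/3 - 21*√67) = 1/(-21*√67 + √627/3)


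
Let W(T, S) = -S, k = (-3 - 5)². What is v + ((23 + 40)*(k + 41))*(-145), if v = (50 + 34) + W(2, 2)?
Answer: -959093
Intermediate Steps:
k = 64 (k = (-8)² = 64)
v = 82 (v = (50 + 34) - 1*2 = 84 - 2 = 82)
v + ((23 + 40)*(k + 41))*(-145) = 82 + ((23 + 40)*(64 + 41))*(-145) = 82 + (63*105)*(-145) = 82 + 6615*(-145) = 82 - 959175 = -959093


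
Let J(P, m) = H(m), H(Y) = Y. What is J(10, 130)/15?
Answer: 26/3 ≈ 8.6667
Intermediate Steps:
J(P, m) = m
J(10, 130)/15 = 130/15 = (1/15)*130 = 26/3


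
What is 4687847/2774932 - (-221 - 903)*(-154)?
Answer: -480324941625/2774932 ≈ -1.7309e+5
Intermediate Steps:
4687847/2774932 - (-221 - 903)*(-154) = 4687847*(1/2774932) - (-1124)*(-154) = 4687847/2774932 - 1*173096 = 4687847/2774932 - 173096 = -480324941625/2774932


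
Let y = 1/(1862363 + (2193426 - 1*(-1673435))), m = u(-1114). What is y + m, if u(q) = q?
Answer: -6382355535/5729224 ≈ -1114.0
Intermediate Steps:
m = -1114
y = 1/5729224 (y = 1/(1862363 + (2193426 + 1673435)) = 1/(1862363 + 3866861) = 1/5729224 ≈ 1.7454e-7)
y + m = 1/5729224 - 1114 = -6382355535/5729224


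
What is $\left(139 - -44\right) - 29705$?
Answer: $-29522$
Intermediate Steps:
$\left(139 - -44\right) - 29705 = \left(139 + 44\right) - 29705 = 183 - 29705 = -29522$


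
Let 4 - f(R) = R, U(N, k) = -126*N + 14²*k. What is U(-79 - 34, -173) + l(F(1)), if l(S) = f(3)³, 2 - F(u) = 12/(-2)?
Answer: -19669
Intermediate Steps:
U(N, k) = -126*N + 196*k
F(u) = 8 (F(u) = 2 - 12/(-2) = 2 - 12*(-1)/2 = 2 - 1*(-6) = 2 + 6 = 8)
f(R) = 4 - R
l(S) = 1 (l(S) = (4 - 1*3)³ = (4 - 3)³ = 1³ = 1)
U(-79 - 34, -173) + l(F(1)) = (-126*(-79 - 34) + 196*(-173)) + 1 = (-126*(-113) - 33908) + 1 = (14238 - 33908) + 1 = -19670 + 1 = -19669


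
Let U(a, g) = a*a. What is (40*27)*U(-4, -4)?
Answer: 17280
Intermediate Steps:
U(a, g) = a²
(40*27)*U(-4, -4) = (40*27)*(-4)² = 1080*16 = 17280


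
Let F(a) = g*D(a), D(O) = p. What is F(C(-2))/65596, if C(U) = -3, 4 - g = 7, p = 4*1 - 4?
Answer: 0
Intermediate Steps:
p = 0 (p = 4 - 4 = 0)
g = -3 (g = 4 - 1*7 = 4 - 7 = -3)
D(O) = 0
F(a) = 0 (F(a) = -3*0 = 0)
F(C(-2))/65596 = 0/65596 = 0*(1/65596) = 0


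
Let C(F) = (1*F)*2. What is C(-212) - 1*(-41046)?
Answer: 40622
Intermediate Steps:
C(F) = 2*F (C(F) = F*2 = 2*F)
C(-212) - 1*(-41046) = 2*(-212) - 1*(-41046) = -424 + 41046 = 40622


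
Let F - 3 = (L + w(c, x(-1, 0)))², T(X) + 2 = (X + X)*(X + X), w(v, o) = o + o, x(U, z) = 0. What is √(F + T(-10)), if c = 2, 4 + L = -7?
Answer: 3*√58 ≈ 22.847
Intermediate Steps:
L = -11 (L = -4 - 7 = -11)
w(v, o) = 2*o
T(X) = -2 + 4*X² (T(X) = -2 + (X + X)*(X + X) = -2 + (2*X)*(2*X) = -2 + 4*X²)
F = 124 (F = 3 + (-11 + 2*0)² = 3 + (-11 + 0)² = 3 + (-11)² = 3 + 121 = 124)
√(F + T(-10)) = √(124 + (-2 + 4*(-10)²)) = √(124 + (-2 + 4*100)) = √(124 + (-2 + 400)) = √(124 + 398) = √522 = 3*√58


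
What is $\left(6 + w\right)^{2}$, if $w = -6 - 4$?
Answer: $16$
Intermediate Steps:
$w = -10$
$\left(6 + w\right)^{2} = \left(6 - 10\right)^{2} = \left(-4\right)^{2} = 16$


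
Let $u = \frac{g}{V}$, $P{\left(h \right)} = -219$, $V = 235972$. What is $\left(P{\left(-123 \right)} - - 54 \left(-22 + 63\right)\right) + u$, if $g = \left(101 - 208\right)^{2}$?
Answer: $\frac{470775589}{235972} \approx 1995.0$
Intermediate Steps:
$g = 11449$ ($g = \left(-107\right)^{2} = 11449$)
$u = \frac{11449}{235972} \approx 0.048518$
$\left(P{\left(-123 \right)} - - 54 \left(-22 + 63\right)\right) + u = \left(-219 - - 54 \left(-22 + 63\right)\right) + \frac{11449}{235972} = \left(-219 - \left(-54\right) 41\right) + \frac{11449}{235972} = \left(-219 - -2214\right) + \frac{11449}{235972} = \left(-219 + 2214\right) + \frac{11449}{235972} = 1995 + \frac{11449}{235972} = \frac{470775589}{235972}$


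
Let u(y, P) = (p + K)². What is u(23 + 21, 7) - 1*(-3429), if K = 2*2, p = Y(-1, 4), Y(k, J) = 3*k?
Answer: 3430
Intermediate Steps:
p = -3 (p = 3*(-1) = -3)
K = 4
u(y, P) = 1 (u(y, P) = (-3 + 4)² = 1² = 1)
u(23 + 21, 7) - 1*(-3429) = 1 - 1*(-3429) = 1 + 3429 = 3430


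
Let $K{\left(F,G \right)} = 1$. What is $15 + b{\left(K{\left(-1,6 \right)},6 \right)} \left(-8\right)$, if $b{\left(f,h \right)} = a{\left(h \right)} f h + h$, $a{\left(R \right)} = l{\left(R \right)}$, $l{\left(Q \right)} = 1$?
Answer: $-81$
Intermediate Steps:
$a{\left(R \right)} = 1$
$b{\left(f,h \right)} = h + f h$ ($b{\left(f,h \right)} = 1 f h + h = f h + h = h + f h$)
$15 + b{\left(K{\left(-1,6 \right)},6 \right)} \left(-8\right) = 15 + 6 \left(1 + 1\right) \left(-8\right) = 15 + 6 \cdot 2 \left(-8\right) = 15 + 12 \left(-8\right) = 15 - 96 = -81$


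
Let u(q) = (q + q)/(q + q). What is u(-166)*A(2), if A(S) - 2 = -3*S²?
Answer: -10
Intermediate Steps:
u(q) = 1 (u(q) = (2*q)/((2*q)) = (2*q)*(1/(2*q)) = 1)
A(S) = 2 - 3*S²
u(-166)*A(2) = 1*(2 - 3*2²) = 1*(2 - 3*4) = 1*(2 - 12) = 1*(-10) = -10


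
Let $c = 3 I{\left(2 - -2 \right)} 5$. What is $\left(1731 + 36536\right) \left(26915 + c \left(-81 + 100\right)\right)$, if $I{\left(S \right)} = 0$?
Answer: $1029956305$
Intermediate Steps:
$c = 0$ ($c = 3 \cdot 0 \cdot 5 = 0 \cdot 5 = 0$)
$\left(1731 + 36536\right) \left(26915 + c \left(-81 + 100\right)\right) = \left(1731 + 36536\right) \left(26915 + 0 \left(-81 + 100\right)\right) = 38267 \left(26915 + 0 \cdot 19\right) = 38267 \left(26915 + 0\right) = 38267 \cdot 26915 = 1029956305$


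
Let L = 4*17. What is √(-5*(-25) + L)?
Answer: √193 ≈ 13.892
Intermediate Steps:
L = 68
√(-5*(-25) + L) = √(-5*(-25) + 68) = √(125 + 68) = √193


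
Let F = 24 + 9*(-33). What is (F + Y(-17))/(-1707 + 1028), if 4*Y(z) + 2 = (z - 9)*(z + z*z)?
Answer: 4083/1358 ≈ 3.0066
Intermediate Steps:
F = -273 (F = 24 - 297 = -273)
Y(z) = -½ + (-9 + z)*(z + z²)/4 (Y(z) = -½ + ((z - 9)*(z + z*z))/4 = -½ + ((-9 + z)*(z + z²))/4 = -½ + (-9 + z)*(z + z²)/4)
(F + Y(-17))/(-1707 + 1028) = (-273 + (-½ - 2*(-17)² - 9/4*(-17) + (¼)*(-17)³))/(-1707 + 1028) = (-273 + (-½ - 2*289 + 153/4 + (¼)*(-4913)))/(-679) = (-273 + (-½ - 578 + 153/4 - 4913/4))*(-1/679) = (-273 - 3537/2)*(-1/679) = -4083/2*(-1/679) = 4083/1358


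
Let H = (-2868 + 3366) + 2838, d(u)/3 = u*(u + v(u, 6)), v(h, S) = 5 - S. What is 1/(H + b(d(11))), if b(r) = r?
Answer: 1/3666 ≈ 0.00027278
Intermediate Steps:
d(u) = 3*u*(-1 + u) (d(u) = 3*(u*(u + (5 - 1*6))) = 3*(u*(u + (5 - 6))) = 3*(u*(u - 1)) = 3*(u*(-1 + u)) = 3*u*(-1 + u))
H = 3336 (H = 498 + 2838 = 3336)
1/(H + b(d(11))) = 1/(3336 + 3*11*(-1 + 11)) = 1/(3336 + 3*11*10) = 1/(3336 + 330) = 1/3666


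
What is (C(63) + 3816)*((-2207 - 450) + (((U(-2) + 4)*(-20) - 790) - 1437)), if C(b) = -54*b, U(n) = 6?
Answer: -2104776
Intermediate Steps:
(C(63) + 3816)*((-2207 - 450) + (((U(-2) + 4)*(-20) - 790) - 1437)) = (-54*63 + 3816)*((-2207 - 450) + (((6 + 4)*(-20) - 790) - 1437)) = (-3402 + 3816)*(-2657 + ((10*(-20) - 790) - 1437)) = 414*(-2657 + ((-200 - 790) - 1437)) = 414*(-2657 + (-990 - 1437)) = 414*(-2657 - 2427) = 414*(-5084) = -2104776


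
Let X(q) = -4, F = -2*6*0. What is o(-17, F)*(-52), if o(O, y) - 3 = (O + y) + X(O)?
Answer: 936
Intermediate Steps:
F = 0 (F = -12*0 = 0)
o(O, y) = -1 + O + y (o(O, y) = 3 + ((O + y) - 4) = 3 + (-4 + O + y) = -1 + O + y)
o(-17, F)*(-52) = (-1 - 17 + 0)*(-52) = -18*(-52) = 936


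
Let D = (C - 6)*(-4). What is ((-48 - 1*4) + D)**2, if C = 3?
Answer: 1600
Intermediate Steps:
D = 12 (D = (3 - 6)*(-4) = -3*(-4) = 12)
((-48 - 1*4) + D)**2 = ((-48 - 1*4) + 12)**2 = ((-48 - 4) + 12)**2 = (-52 + 12)**2 = (-40)**2 = 1600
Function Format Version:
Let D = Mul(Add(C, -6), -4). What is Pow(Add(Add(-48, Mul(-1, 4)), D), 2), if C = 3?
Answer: 1600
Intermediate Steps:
D = 12 (D = Mul(Add(3, -6), -4) = Mul(-3, -4) = 12)
Pow(Add(Add(-48, Mul(-1, 4)), D), 2) = Pow(Add(Add(-48, Mul(-1, 4)), 12), 2) = Pow(Add(Add(-48, -4), 12), 2) = Pow(Add(-52, 12), 2) = Pow(-40, 2) = 1600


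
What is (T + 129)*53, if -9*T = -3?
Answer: 20564/3 ≈ 6854.7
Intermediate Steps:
T = ⅓ (T = -⅑*(-3) = ⅓ ≈ 0.33333)
(T + 129)*53 = (⅓ + 129)*53 = (388/3)*53 = 20564/3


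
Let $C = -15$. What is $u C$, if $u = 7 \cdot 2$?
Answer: $-210$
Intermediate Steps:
$u = 14$
$u C = 14 \left(-15\right) = -210$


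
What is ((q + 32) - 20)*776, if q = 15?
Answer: 20952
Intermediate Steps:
((q + 32) - 20)*776 = ((15 + 32) - 20)*776 = (47 - 20)*776 = 27*776 = 20952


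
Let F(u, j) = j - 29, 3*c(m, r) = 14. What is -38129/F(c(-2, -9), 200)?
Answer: -38129/171 ≈ -222.98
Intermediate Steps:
c(m, r) = 14/3 (c(m, r) = (⅓)*14 = 14/3)
F(u, j) = -29 + j
-38129/F(c(-2, -9), 200) = -38129/(-29 + 200) = -38129/171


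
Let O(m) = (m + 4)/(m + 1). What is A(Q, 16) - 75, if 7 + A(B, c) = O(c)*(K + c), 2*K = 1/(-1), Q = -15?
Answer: -1084/17 ≈ -63.765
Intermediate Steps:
O(m) = (4 + m)/(1 + m)
K = -½ (K = (½)/(-1) = (½)*(-1) = -½ ≈ -0.50000)
A(B, c) = -7 + (4 + c)*(-½ + c)/(1 + c) (A(B, c) = -7 + ((4 + c)/(1 + c))*(-½ + c) = -7 + (4 + c)*(-½ + c)/(1 + c))
A(Q, 16) - 75 = (-9 + 16² - 7/2*16)/(1 + 16) - 75 = (-9 + 256 - 56)/17 - 75 = (1/17)*191 - 75 = 191/17 - 75 = -1084/17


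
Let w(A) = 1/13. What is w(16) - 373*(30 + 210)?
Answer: -1163759/13 ≈ -89520.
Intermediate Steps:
w(A) = 1/13
w(16) - 373*(30 + 210) = 1/13 - 373*(30 + 210) = 1/13 - 373*240 = 1/13 - 89520 = -1163759/13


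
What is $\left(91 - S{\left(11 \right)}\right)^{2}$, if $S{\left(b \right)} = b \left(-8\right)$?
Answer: $32041$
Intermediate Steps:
$S{\left(b \right)} = - 8 b$
$\left(91 - S{\left(11 \right)}\right)^{2} = \left(91 - \left(-8\right) 11\right)^{2} = \left(91 - -88\right)^{2} = \left(91 + 88\right)^{2} = 179^{2} = 32041$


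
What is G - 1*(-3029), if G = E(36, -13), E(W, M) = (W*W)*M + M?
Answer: -13832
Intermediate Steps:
E(W, M) = M + M*W² (E(W, M) = W²*M + M = M*W² + M = M + M*W²)
G = -16861 (G = -13*(1 + 36²) = -13*(1 + 1296) = -13*1297 = -16861)
G - 1*(-3029) = -16861 - 1*(-3029) = -16861 + 3029 = -13832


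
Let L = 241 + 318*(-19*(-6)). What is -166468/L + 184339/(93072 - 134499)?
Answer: -13623352963/1511795511 ≈ -9.0114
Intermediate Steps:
L = 36493 (L = 241 + 318*114 = 241 + 36252 = 36493)
-166468/L + 184339/(93072 - 134499) = -166468/36493 + 184339/(93072 - 134499) = -166468*1/36493 + 184339/(-41427) = -166468/36493 + 184339*(-1/41427) = -166468/36493 - 184339/41427 = -13623352963/1511795511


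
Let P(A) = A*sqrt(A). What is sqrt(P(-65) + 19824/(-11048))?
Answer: sqrt(-3422118 - 123965465*I*sqrt(65))/1381 ≈ 16.159 - 16.215*I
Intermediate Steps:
P(A) = A**(3/2)
sqrt(P(-65) + 19824/(-11048)) = sqrt((-65)**(3/2) + 19824/(-11048)) = sqrt(-65*I*sqrt(65) + 19824*(-1/11048)) = sqrt(-65*I*sqrt(65) - 2478/1381) = sqrt(-2478/1381 - 65*I*sqrt(65))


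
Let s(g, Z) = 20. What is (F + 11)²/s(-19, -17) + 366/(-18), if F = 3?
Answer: -158/15 ≈ -10.533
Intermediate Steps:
(F + 11)²/s(-19, -17) + 366/(-18) = (3 + 11)²/20 + 366/(-18) = 14²*(1/20) + 366*(-1/18) = 196*(1/20) - 61/3 = 49/5 - 61/3 = -158/15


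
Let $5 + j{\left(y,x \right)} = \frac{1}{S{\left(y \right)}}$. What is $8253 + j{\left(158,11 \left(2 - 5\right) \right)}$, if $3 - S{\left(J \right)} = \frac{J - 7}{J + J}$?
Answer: $\frac{6573972}{797} \approx 8248.4$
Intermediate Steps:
$S{\left(J \right)} = 3 - \frac{-7 + J}{2 J}$ ($S{\left(J \right)} = 3 - \frac{J - 7}{J + J} = 3 - \frac{-7 + J}{2 J}$)
$j{\left(y,x \right)} = -5 + \frac{2 y}{7 + 5 y}$ ($j{\left(y,x \right)} = -5 + \frac{1}{\frac{1}{2} \frac{1}{y} \left(7 + 5 y\right)} = -5 + \frac{2 y}{7 + 5 y}$)
$8253 + j{\left(158,11 \left(2 - 5\right) \right)} = 8253 + \frac{-35 - 3634}{7 + 5 \cdot 158} = 8253 + \frac{-35 - 3634}{7 + 790} = 8253 + \frac{1}{797} \left(-3669\right) = 8253 - \frac{3669}{797} = \frac{6573972}{797}$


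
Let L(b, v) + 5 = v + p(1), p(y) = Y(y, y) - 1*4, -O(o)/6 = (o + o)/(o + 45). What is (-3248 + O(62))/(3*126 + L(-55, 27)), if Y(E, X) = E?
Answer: -348280/42479 ≈ -8.1989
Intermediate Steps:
O(o) = -12*o/(45 + o) (O(o) = -6*(o + o)/(o + 45) = -6*2*o/(45 + o) = -12*o/(45 + o))
p(y) = -4 + y (p(y) = y - 1*4 = y - 4 = -4 + y)
L(b, v) = -8 + v (L(b, v) = -5 + (v + (-4 + 1)) = -5 + (v - 3) = -5 + (-3 + v) = -8 + v)
(-3248 + O(62))/(3*126 + L(-55, 27)) = (-3248 - 12*62/(45 + 62))/(3*126 + (-8 + 27)) = (-3248 - 12*62/107)/(378 + 19) = (-3248 - 12*62*1/107)/397 = (-3248 - 744/107)*(1/397) = -348280/107*1/397 = -348280/42479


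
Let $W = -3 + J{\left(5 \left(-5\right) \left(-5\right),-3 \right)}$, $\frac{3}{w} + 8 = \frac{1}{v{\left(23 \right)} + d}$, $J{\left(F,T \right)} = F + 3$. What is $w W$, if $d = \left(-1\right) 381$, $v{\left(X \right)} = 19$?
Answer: $- \frac{135750}{2897} \approx -46.859$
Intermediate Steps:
$d = -381$
$J{\left(F,T \right)} = 3 + F$
$w = - \frac{1086}{2897}$ ($w = \frac{3}{-8 + \frac{1}{19 - 381}} = \frac{3}{-8 + \frac{1}{-362}} = \frac{3}{-8 - \frac{1}{362}} = \frac{3}{- \frac{2897}{362}} = 3 \left(- \frac{362}{2897}\right) = - \frac{1086}{2897} \approx -0.37487$)
$W = 125$ ($W = -3 + \left(3 + 5 \left(-5\right) \left(-5\right)\right) = -3 + \left(3 - -125\right) = -3 + \left(3 + 125\right) = -3 + 128 = 125$)
$w W = \left(- \frac{1086}{2897}\right) 125 = - \frac{135750}{2897}$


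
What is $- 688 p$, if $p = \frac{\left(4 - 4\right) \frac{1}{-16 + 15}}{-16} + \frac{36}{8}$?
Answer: $-3096$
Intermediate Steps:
$p = \frac{9}{2}$ ($p = \frac{0}{-1} \left(- \frac{1}{16}\right) + 36 \cdot \frac{1}{8} = 0 \left(-1\right) \left(- \frac{1}{16}\right) + \frac{9}{2} = 0 \left(- \frac{1}{16}\right) + \frac{9}{2} = 0 + \frac{9}{2} = \frac{9}{2} \approx 4.5$)
$- 688 p = \left(-688\right) \frac{9}{2} = -3096$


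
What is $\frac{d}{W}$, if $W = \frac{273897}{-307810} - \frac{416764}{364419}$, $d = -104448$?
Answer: $\frac{11716121460510720}{228097397683} \approx 51365.0$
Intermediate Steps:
$W = - \frac{228097397683}{112171812390}$ ($W = 273897 \left(- \frac{1}{307810}\right) - \frac{416764}{364419} = - \frac{273897}{307810} - \frac{416764}{364419} = - \frac{228097397683}{112171812390} \approx -2.0335$)
$\frac{d}{W} = - \frac{104448}{- \frac{228097397683}{112171812390}} = \left(-104448\right) \left(- \frac{112171812390}{228097397683}\right) = \frac{11716121460510720}{228097397683}$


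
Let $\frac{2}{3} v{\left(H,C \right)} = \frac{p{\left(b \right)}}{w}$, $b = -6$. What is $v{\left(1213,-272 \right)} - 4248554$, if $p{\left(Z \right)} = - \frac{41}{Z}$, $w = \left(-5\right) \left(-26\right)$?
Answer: $- \frac{2209248039}{520} \approx -4.2486 \cdot 10^{6}$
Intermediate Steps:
$w = 130$
$v{\left(H,C \right)} = \frac{41}{520}$ ($v{\left(H,C \right)} = \frac{3 \frac{\left(-41\right) \frac{1}{-6}}{130}}{2} = \frac{3 \left(-41\right) \left(- \frac{1}{6}\right) \frac{1}{130}}{2} = \frac{3 \cdot \frac{41}{6} \cdot \frac{1}{130}}{2} = \frac{3}{2} \cdot \frac{41}{780} = \frac{41}{520}$)
$v{\left(1213,-272 \right)} - 4248554 = \frac{41}{520} - 4248554 = - \frac{2209248039}{520}$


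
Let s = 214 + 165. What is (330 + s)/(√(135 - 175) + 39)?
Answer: 27651/1561 - 1418*I*√10/1561 ≈ 17.714 - 2.8726*I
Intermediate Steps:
s = 379
(330 + s)/(√(135 - 175) + 39) = (330 + 379)/(√(135 - 175) + 39) = 709/(√(-40) + 39) = 709/(2*I*√10 + 39) = 709/(39 + 2*I*√10)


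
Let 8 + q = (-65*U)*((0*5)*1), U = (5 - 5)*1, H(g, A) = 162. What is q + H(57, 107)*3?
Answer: 478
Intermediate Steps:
U = 0 (U = 0*1 = 0)
q = -8 (q = -8 + (-65*0)*((0*5)*1) = -8 + 0*(0*1) = -8 + 0*0 = -8 + 0 = -8)
q + H(57, 107)*3 = -8 + 162*3 = -8 + 486 = 478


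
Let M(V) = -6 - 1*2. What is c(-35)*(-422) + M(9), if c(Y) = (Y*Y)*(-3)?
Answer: 1550842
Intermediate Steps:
M(V) = -8 (M(V) = -6 - 2 = -8)
c(Y) = -3*Y**2 (c(Y) = Y**2*(-3) = -3*Y**2)
c(-35)*(-422) + M(9) = -3*(-35)**2*(-422) - 8 = -3*1225*(-422) - 8 = -3675*(-422) - 8 = 1550850 - 8 = 1550842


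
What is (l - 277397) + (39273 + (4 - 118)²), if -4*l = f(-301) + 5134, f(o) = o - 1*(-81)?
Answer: -452713/2 ≈ -2.2636e+5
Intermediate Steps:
f(o) = 81 + o (f(o) = o + 81 = 81 + o)
l = -2457/2 (l = -((81 - 301) + 5134)/4 = -(-220 + 5134)/4 = -¼*4914 = -2457/2 ≈ -1228.5)
(l - 277397) + (39273 + (4 - 118)²) = (-2457/2 - 277397) + (39273 + (4 - 118)²) = -557251/2 + (39273 + (-114)²) = -557251/2 + (39273 + 12996) = -557251/2 + 52269 = -452713/2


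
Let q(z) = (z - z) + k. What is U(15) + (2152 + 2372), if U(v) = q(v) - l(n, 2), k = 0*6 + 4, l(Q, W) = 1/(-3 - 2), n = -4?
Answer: 22641/5 ≈ 4528.2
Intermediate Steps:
l(Q, W) = -1/5 (l(Q, W) = 1/(-5) = -1/5)
k = 4 (k = 0 + 4 = 4)
q(z) = 4 (q(z) = (z - z) + 4 = 0 + 4 = 4)
U(v) = 21/5 (U(v) = 4 - 1*(-1/5) = 4 + 1/5 = 21/5)
U(15) + (2152 + 2372) = 21/5 + (2152 + 2372) = 21/5 + 4524 = 22641/5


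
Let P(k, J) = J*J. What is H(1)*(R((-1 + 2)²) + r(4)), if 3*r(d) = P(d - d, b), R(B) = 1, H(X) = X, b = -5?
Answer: 28/3 ≈ 9.3333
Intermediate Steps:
P(k, J) = J²
r(d) = 25/3 (r(d) = (⅓)*(-5)² = (⅓)*25 = 25/3)
H(1)*(R((-1 + 2)²) + r(4)) = 1*(1 + 25/3) = 1*(28/3) = 28/3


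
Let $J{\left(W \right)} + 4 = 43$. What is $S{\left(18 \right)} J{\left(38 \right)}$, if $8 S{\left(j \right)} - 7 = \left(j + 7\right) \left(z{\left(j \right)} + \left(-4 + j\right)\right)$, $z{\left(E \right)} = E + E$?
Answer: $\frac{49023}{8} \approx 6127.9$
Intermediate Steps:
$z{\left(E \right)} = 2 E$
$J{\left(W \right)} = 39$ ($J{\left(W \right)} = -4 + 43 = 39$)
$S{\left(j \right)} = \frac{7}{8} + \frac{\left(-4 + 3 j\right) \left(7 + j\right)}{8}$ ($S{\left(j \right)} = \frac{7}{8} + \frac{\left(j + 7\right) \left(2 j + \left(-4 + j\right)\right)}{8} = \frac{7}{8} + \frac{\left(7 + j\right) \left(-4 + 3 j\right)}{8} = \frac{7}{8} + \frac{\left(-4 + 3 j\right) \left(7 + j\right)}{8}$)
$S{\left(18 \right)} J{\left(38 \right)} = \left(- \frac{21}{8} + \frac{3 \cdot 18^{2}}{8} + \frac{17}{8} \cdot 18\right) 39 = \left(- \frac{21}{8} + \frac{3}{8} \cdot 324 + \frac{153}{4}\right) 39 = \left(- \frac{21}{8} + \frac{243}{2} + \frac{153}{4}\right) 39 = \frac{1257}{8} \cdot 39 = \frac{49023}{8}$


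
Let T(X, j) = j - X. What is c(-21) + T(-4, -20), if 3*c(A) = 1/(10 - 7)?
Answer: -143/9 ≈ -15.889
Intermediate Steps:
c(A) = 1/9 (c(A) = 1/(3*(10 - 7)) = (1/3)/3 = (1/3)*(1/3) = 1/9)
c(-21) + T(-4, -20) = 1/9 + (-20 - 1*(-4)) = 1/9 + (-20 + 4) = 1/9 - 16 = -143/9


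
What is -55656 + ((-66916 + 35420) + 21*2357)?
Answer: -37655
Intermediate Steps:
-55656 + ((-66916 + 35420) + 21*2357) = -55656 + (-31496 + 49497) = -55656 + 18001 = -37655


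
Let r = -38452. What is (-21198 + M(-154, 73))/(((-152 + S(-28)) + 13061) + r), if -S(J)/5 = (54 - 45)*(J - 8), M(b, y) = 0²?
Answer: 21198/23923 ≈ 0.88609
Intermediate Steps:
M(b, y) = 0
S(J) = 360 - 45*J (S(J) = -5*(54 - 45)*(J - 8) = -45*(-8 + J) = -5*(-72 + 9*J) = 360 - 45*J)
(-21198 + M(-154, 73))/(((-152 + S(-28)) + 13061) + r) = (-21198 + 0)/(((-152 + (360 - 45*(-28))) + 13061) - 38452) = -21198/(((-152 + (360 + 1260)) + 13061) - 38452) = -21198/(((-152 + 1620) + 13061) - 38452) = -21198/((1468 + 13061) - 38452) = -21198/(14529 - 38452) = -21198/(-23923) = -21198*(-1/23923) = 21198/23923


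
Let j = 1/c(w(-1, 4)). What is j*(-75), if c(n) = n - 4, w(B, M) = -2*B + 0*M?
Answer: 75/2 ≈ 37.500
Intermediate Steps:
w(B, M) = -2*B (w(B, M) = -2*B + 0 = -2*B)
c(n) = -4 + n
j = -1/2 (j = 1/(-4 - 2*(-1)) = 1/(-4 + 2) = 1/(-2) = -1/2 ≈ -0.50000)
j*(-75) = -1/2*(-75) = 75/2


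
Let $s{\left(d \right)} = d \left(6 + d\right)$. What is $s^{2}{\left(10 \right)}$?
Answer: $25600$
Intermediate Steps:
$s^{2}{\left(10 \right)} = \left(10 \left(6 + 10\right)\right)^{2} = \left(10 \cdot 16\right)^{2} = 160^{2} = 25600$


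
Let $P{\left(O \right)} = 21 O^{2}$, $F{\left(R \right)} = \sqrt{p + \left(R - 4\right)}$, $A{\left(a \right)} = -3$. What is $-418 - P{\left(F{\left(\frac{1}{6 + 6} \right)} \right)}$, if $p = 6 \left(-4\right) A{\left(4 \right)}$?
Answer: $- \frac{7391}{4} \approx -1847.8$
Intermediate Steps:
$p = 72$ ($p = 6 \left(-4\right) \left(-3\right) = \left(-24\right) \left(-3\right) = 72$)
$F{\left(R \right)} = \sqrt{68 + R}$ ($F{\left(R \right)} = \sqrt{72 + \left(R - 4\right)} = \sqrt{72 + \left(-4 + R\right)} = \sqrt{68 + R}$)
$-418 - P{\left(F{\left(\frac{1}{6 + 6} \right)} \right)} = -418 - 21 \left(\sqrt{68 + \frac{1}{6 + 6}}\right)^{2} = -418 - 21 \left(\sqrt{68 + \frac{1}{12}}\right)^{2} = -418 - 21 \left(\sqrt{\frac{817}{12}}\right)^{2} = -418 - 21 \left(\frac{\sqrt{2451}}{6}\right)^{2} = -418 - 21 \cdot \frac{817}{12} = -418 - \frac{5719}{4} = - \frac{7391}{4}$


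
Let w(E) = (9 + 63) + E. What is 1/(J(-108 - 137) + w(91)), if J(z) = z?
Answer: -1/82 ≈ -0.012195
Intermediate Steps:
w(E) = 72 + E
1/(J(-108 - 137) + w(91)) = 1/((-108 - 137) + (72 + 91)) = 1/(-245 + 163) = 1/(-82) = -1/82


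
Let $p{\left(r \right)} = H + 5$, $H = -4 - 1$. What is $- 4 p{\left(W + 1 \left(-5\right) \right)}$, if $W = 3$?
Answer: $0$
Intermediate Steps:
$H = -5$
$p{\left(r \right)} = 0$ ($p{\left(r \right)} = -5 + 5 = 0$)
$- 4 p{\left(W + 1 \left(-5\right) \right)} = \left(-4\right) 0 = 0$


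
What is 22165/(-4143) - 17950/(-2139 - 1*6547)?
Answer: -59079170/17993049 ≈ -3.2834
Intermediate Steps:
22165/(-4143) - 17950/(-2139 - 1*6547) = 22165*(-1/4143) - 17950/(-2139 - 6547) = -22165/4143 - 17950/(-8686) = -22165/4143 - 17950*(-1/8686) = -22165/4143 + 8975/4343 = -59079170/17993049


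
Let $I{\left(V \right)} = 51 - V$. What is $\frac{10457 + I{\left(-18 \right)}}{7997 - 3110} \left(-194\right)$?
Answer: $- \frac{2042044}{4887} \approx -417.85$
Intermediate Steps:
$\frac{10457 + I{\left(-18 \right)}}{7997 - 3110} \left(-194\right) = \frac{10457 + \left(51 - -18\right)}{7997 - 3110} \left(-194\right) = \frac{10457 + \left(51 + 18\right)}{4887} \left(-194\right) = \left(10457 + 69\right) \frac{1}{4887} \left(-194\right) = 10526 \cdot \frac{1}{4887} \left(-194\right) = \frac{10526}{4887} \left(-194\right) = - \frac{2042044}{4887}$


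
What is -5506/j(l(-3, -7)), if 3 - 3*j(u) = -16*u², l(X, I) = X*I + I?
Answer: -16518/3139 ≈ -5.2622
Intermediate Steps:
l(X, I) = I + I*X (l(X, I) = I*X + I = I + I*X)
j(u) = 1 + 16*u²/3 (j(u) = 1 - (-16)*u²/3 = 1 + 16*u²/3)
-5506/j(l(-3, -7)) = -5506/(1 + 16*(-7*(1 - 3))²/3) = -5506/(1 + 16*(-7*(-2))²/3) = -5506/(1 + (16/3)*14²) = -5506/(1 + (16/3)*196) = -5506/(1 + 3136/3) = -5506/3139/3 = -5506*3/3139 = -16518/3139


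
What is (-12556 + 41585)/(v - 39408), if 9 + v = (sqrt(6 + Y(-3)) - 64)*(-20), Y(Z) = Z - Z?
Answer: -1107078973/1454428369 + 580580*sqrt(6)/1454428369 ≈ -0.76020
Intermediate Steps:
Y(Z) = 0
v = 1271 - 20*sqrt(6) (v = -9 + (sqrt(6 + 0) - 64)*(-20) = -9 + (sqrt(6) - 64)*(-20) = -9 + (-64 + sqrt(6))*(-20) = -9 + (1280 - 20*sqrt(6)) = 1271 - 20*sqrt(6) ≈ 1222.0)
(-12556 + 41585)/(v - 39408) = (-12556 + 41585)/((1271 - 20*sqrt(6)) - 39408) = 29029/(-38137 - 20*sqrt(6))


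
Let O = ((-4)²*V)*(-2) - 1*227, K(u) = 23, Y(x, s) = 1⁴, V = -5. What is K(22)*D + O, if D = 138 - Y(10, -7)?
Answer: 3084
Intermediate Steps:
Y(x, s) = 1
O = -67 (O = ((-4)²*(-5))*(-2) - 1*227 = (16*(-5))*(-2) - 227 = -80*(-2) - 227 = 160 - 227 = -67)
D = 137 (D = 138 - 1*1 = 138 - 1 = 137)
K(22)*D + O = 23*137 - 67 = 3151 - 67 = 3084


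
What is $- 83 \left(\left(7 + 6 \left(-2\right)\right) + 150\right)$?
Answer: $-12035$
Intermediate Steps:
$- 83 \left(\left(7 + 6 \left(-2\right)\right) + 150\right) = - 83 \left(\left(7 - 12\right) + 150\right) = - 83 \left(-5 + 150\right) = \left(-83\right) 145 = -12035$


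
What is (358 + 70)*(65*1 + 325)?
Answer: 166920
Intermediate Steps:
(358 + 70)*(65*1 + 325) = 428*(65 + 325) = 428*390 = 166920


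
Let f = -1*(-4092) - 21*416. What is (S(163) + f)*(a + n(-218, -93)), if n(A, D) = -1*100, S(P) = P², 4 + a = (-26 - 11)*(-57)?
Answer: 43959625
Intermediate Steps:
a = 2105 (a = -4 + (-26 - 11)*(-57) = -4 - 37*(-57) = -4 + 2109 = 2105)
n(A, D) = -100
f = -4644 (f = 4092 - 1*8736 = 4092 - 8736 = -4644)
(S(163) + f)*(a + n(-218, -93)) = (163² - 4644)*(2105 - 100) = (26569 - 4644)*2005 = 21925*2005 = 43959625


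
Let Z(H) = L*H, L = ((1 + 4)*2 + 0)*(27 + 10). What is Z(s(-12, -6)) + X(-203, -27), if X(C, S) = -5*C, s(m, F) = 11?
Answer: 5085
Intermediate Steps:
L = 370 (L = (5*2 + 0)*37 = (10 + 0)*37 = 10*37 = 370)
Z(H) = 370*H
Z(s(-12, -6)) + X(-203, -27) = 370*11 - 5*(-203) = 4070 + 1015 = 5085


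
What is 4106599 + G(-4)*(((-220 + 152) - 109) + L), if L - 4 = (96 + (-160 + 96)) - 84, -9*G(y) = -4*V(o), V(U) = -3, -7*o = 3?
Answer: 4106899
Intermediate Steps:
o = -3/7 (o = -1/7*3 = -3/7 ≈ -0.42857)
G(y) = -4/3 (G(y) = -(-4)*(-3)/9 = -1/9*12 = -4/3)
L = -48 (L = 4 + ((96 + (-160 + 96)) - 84) = 4 + ((96 - 64) - 84) = 4 + (32 - 84) = 4 - 52 = -48)
4106599 + G(-4)*(((-220 + 152) - 109) + L) = 4106599 - 4*(((-220 + 152) - 109) - 48)/3 = 4106599 - 4*((-68 - 109) - 48)/3 = 4106599 - 4*(-177 - 48)/3 = 4106599 - 4/3*(-225) = 4106599 + 300 = 4106899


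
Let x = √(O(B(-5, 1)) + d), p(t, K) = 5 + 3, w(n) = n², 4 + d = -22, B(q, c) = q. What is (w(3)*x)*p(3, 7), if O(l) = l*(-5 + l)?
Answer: 144*√6 ≈ 352.73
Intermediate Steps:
d = -26 (d = -4 - 22 = -26)
p(t, K) = 8
x = 2*√6 (x = √(-5*(-5 - 5) - 26) = √(-5*(-10) - 26) = √(50 - 26) = √24 = 2*√6 ≈ 4.8990)
(w(3)*x)*p(3, 7) = (3²*(2*√6))*8 = (9*(2*√6))*8 = (18*√6)*8 = 144*√6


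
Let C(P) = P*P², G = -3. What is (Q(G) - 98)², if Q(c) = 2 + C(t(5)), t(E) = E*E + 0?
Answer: 241149841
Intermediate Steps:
t(E) = E² (t(E) = E² + 0 = E²)
C(P) = P³
Q(c) = 15627 (Q(c) = 2 + (5²)³ = 2 + 25³ = 2 + 15625 = 15627)
(Q(G) - 98)² = (15627 - 98)² = 15529² = 241149841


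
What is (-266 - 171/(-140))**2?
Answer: 1374110761/19600 ≈ 70108.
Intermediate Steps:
(-266 - 171/(-140))**2 = (-266 - 171*(-1/140))**2 = (-266 + 171/140)**2 = (-37069/140)**2 = 1374110761/19600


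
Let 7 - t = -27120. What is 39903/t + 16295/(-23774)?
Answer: 506619457/644917298 ≈ 0.78556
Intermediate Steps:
t = 27127 (t = 7 - 1*(-27120) = 7 + 27120 = 27127)
39903/t + 16295/(-23774) = 39903/27127 + 16295/(-23774) = 39903*(1/27127) + 16295*(-1/23774) = 39903/27127 - 16295/23774 = 506619457/644917298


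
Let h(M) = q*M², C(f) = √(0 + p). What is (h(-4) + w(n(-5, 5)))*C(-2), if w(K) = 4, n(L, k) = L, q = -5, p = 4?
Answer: -152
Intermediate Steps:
C(f) = 2 (C(f) = √(0 + 4) = √4 = 2)
h(M) = -5*M²
(h(-4) + w(n(-5, 5)))*C(-2) = (-5*(-4)² + 4)*2 = (-5*16 + 4)*2 = (-80 + 4)*2 = -76*2 = -152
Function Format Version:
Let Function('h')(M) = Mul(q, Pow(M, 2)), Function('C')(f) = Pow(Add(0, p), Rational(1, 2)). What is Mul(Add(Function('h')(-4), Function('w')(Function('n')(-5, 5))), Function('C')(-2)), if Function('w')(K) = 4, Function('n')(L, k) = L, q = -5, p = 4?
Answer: -152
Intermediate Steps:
Function('C')(f) = 2 (Function('C')(f) = Pow(Add(0, 4), Rational(1, 2)) = Pow(4, Rational(1, 2)) = 2)
Function('h')(M) = Mul(-5, Pow(M, 2))
Mul(Add(Function('h')(-4), Function('w')(Function('n')(-5, 5))), Function('C')(-2)) = Mul(Add(Mul(-5, Pow(-4, 2)), 4), 2) = Mul(Add(Mul(-5, 16), 4), 2) = Mul(Add(-80, 4), 2) = Mul(-76, 2) = -152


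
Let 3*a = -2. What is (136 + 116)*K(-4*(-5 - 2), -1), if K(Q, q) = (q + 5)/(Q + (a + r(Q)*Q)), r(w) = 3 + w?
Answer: 1512/1343 ≈ 1.1258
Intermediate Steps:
a = -⅔ (a = (⅓)*(-2) = -⅔ ≈ -0.66667)
K(Q, q) = (5 + q)/(-⅔ + Q + Q*(3 + Q)) (K(Q, q) = (q + 5)/(Q + (-⅔ + (3 + Q)*Q)) = (5 + q)/(Q + (-⅔ + Q*(3 + Q))) = (5 + q)/(-⅔ + Q + Q*(3 + Q)))
(136 + 116)*K(-4*(-5 - 2), -1) = (136 + 116)*(3*(5 - 1)/(-2 + 3*(-4*(-5 - 2))² + 12*(-4*(-5 - 2)))) = 252*(3*4/(-2 + 3*(-4*(-7))² + 12*(-4*(-7)))) = 252*(3*4/(-2 + 3*28² + 12*28)) = 252*(3*4/(-2 + 3*784 + 336)) = 252*(3*4/(-2 + 2352 + 336)) = 252*(3*4/2686) = 252*(3*(1/2686)*4) = 252*(6/1343) = 1512/1343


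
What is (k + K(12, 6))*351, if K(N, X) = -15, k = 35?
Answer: 7020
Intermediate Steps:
(k + K(12, 6))*351 = (35 - 15)*351 = 20*351 = 7020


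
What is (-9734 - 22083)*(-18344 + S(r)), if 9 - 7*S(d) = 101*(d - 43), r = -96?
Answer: 3638592120/7 ≈ 5.1980e+8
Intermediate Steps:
S(d) = 4352/7 - 101*d/7 (S(d) = 9/7 - 101*(d - 43)/7 = 9/7 - 101*(-43 + d)/7 = 9/7 - (-4343 + 101*d)/7 = 9/7 + (4343/7 - 101*d/7) = 4352/7 - 101*d/7)
(-9734 - 22083)*(-18344 + S(r)) = (-9734 - 22083)*(-18344 + (4352/7 - 101/7*(-96))) = -31817*(-18344 + (4352/7 + 9696/7)) = -31817*(-18344 + 14048/7) = -31817*(-114360/7) = 3638592120/7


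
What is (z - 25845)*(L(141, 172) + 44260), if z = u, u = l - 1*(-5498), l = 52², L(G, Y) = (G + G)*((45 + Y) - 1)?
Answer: -1855549596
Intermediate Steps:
L(G, Y) = 2*G*(44 + Y) (L(G, Y) = (2*G)*(44 + Y) = 2*G*(44 + Y))
l = 2704
u = 8202 (u = 2704 - 1*(-5498) = 2704 + 5498 = 8202)
z = 8202
(z - 25845)*(L(141, 172) + 44260) = (8202 - 25845)*(2*141*(44 + 172) + 44260) = -17643*(2*141*216 + 44260) = -17643*(60912 + 44260) = -17643*105172 = -1855549596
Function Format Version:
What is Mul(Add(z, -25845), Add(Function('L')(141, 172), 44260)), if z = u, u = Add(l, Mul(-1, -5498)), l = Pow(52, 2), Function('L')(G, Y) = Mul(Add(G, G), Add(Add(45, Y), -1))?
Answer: -1855549596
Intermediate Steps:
Function('L')(G, Y) = Mul(2, G, Add(44, Y)) (Function('L')(G, Y) = Mul(Mul(2, G), Add(44, Y)) = Mul(2, G, Add(44, Y)))
l = 2704
u = 8202 (u = Add(2704, Mul(-1, -5498)) = Add(2704, 5498) = 8202)
z = 8202
Mul(Add(z, -25845), Add(Function('L')(141, 172), 44260)) = Mul(Add(8202, -25845), Add(Mul(2, 141, Add(44, 172)), 44260)) = Mul(-17643, Add(Mul(2, 141, 216), 44260)) = Mul(-17643, Add(60912, 44260)) = Mul(-17643, 105172) = -1855549596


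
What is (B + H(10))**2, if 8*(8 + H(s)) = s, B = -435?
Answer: 3122289/16 ≈ 1.9514e+5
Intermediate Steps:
H(s) = -8 + s/8
(B + H(10))**2 = (-435 + (-8 + (1/8)*10))**2 = (-435 + (-8 + 5/4))**2 = (-435 - 27/4)**2 = (-1767/4)**2 = 3122289/16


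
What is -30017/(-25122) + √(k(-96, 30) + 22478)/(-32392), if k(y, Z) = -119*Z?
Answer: 30017/25122 - √4727/16196 ≈ 1.1906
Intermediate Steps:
-30017/(-25122) + √(k(-96, 30) + 22478)/(-32392) = -30017/(-25122) + √(-119*30 + 22478)/(-32392) = -30017*(-1/25122) + √(-3570 + 22478)*(-1/32392) = 30017/25122 + √18908*(-1/32392) = 30017/25122 + (2*√4727)*(-1/32392) = 30017/25122 - √4727/16196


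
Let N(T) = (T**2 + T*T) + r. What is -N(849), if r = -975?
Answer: -1440627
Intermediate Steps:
N(T) = -975 + 2*T**2 (N(T) = (T**2 + T*T) - 975 = (T**2 + T**2) - 975 = 2*T**2 - 975 = -975 + 2*T**2)
-N(849) = -(-975 + 2*849**2) = -(-975 + 2*720801) = -(-975 + 1441602) = -1*1440627 = -1440627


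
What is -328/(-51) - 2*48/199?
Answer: 60376/10149 ≈ 5.9490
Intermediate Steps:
-328/(-51) - 2*48/199 = -328*(-1/51) - 96*1/199 = 328/51 - 96/199 = 60376/10149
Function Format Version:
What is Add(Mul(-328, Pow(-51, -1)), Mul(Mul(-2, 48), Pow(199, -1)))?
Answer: Rational(60376, 10149) ≈ 5.9490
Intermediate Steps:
Add(Mul(-328, Pow(-51, -1)), Mul(Mul(-2, 48), Pow(199, -1))) = Add(Mul(-328, Rational(-1, 51)), Mul(-96, Rational(1, 199))) = Add(Rational(328, 51), Rational(-96, 199)) = Rational(60376, 10149)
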